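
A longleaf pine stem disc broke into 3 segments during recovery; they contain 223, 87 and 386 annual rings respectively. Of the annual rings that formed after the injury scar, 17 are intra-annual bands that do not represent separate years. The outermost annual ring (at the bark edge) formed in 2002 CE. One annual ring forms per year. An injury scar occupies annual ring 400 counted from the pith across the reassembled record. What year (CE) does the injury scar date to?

Total annual rings = 223 + 87 + 386 = 696.
Between annual ring 400 and the bark edge there are 696 − 400 = 296 annual rings.
Removing the 17 false annual rings leaves 296 − 17 = 279 true annual rings beyond the injury scar.
The annual ring at the bark edge is 2002 CE, so the injury scar dates to 2002 − 279 = 1723 CE.

1723 CE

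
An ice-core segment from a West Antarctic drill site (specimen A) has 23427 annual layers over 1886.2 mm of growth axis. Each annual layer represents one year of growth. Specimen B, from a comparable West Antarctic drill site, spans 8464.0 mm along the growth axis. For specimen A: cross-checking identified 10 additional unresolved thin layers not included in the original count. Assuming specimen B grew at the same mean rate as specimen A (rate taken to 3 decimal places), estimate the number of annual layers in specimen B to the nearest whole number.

105800 annual layers

Specimen A: correcting the raw count gives 23427 + 10 = 23437 true annual layers.
A: 1886.2 mm over 23437 years gives 1886.2 / 23437 ≈ 0.080 mm/year.
B spans 8464.0 / 0.080 = 105800.00 years ≈ 105800 annual layers.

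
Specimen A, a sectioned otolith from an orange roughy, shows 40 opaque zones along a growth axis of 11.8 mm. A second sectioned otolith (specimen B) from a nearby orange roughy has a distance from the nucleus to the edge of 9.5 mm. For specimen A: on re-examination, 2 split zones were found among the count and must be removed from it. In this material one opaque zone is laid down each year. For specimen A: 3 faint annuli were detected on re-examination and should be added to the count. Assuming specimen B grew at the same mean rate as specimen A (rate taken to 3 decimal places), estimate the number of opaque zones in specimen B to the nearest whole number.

33 opaque zones

Specimen A: adjusted count: 40 − 2 + 3 = 41 opaque zones.
A: Extension rate ≈ 11.8 / 41 = 0.288 mm/yr.
For B, 9.5 / 0.288 = 32.99 years ≈ 33 opaque zones.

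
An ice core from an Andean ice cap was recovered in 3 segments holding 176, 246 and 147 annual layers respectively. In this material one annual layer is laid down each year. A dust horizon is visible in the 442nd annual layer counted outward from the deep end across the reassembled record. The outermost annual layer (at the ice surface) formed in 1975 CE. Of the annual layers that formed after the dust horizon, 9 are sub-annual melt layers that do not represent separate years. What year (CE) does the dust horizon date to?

1857 CE

Total annual layers = 176 + 246 + 147 = 569.
569 − 442 = 127 annual layers lie beyond the dust horizon toward the ice surface.
Removing the 9 false annual layers leaves 127 − 9 = 118 true annual layers beyond the dust horizon.
1975 − 118 = 1857 CE.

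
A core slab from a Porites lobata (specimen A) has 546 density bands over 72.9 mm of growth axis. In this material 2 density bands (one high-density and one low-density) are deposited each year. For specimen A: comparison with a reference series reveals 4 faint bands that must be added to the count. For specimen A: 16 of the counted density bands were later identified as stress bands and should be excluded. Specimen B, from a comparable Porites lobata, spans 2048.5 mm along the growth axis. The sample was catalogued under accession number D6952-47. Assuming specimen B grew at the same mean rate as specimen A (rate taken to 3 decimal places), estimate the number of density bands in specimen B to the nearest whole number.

15007 density bands

Specimen A: true density band count = 546 − 16 + 4 = 534.
Specimen A: dividing by 2 density bands per year: 534 / 2 = 267 years.
A: 72.9 mm over 267 years gives 72.9 / 267 ≈ 0.273 mm/year.
B spans 2048.5 / 0.273 = 7503.66 years; at 2 density bands per year that is 7503.66 × 2 ≈ 15007 density bands.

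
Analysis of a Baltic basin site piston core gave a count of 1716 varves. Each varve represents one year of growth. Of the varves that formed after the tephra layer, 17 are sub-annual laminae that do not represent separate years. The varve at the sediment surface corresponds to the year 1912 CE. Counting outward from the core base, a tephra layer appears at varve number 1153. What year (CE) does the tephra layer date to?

1366 CE

The tephra layer sits at varve 1153 from the core base, so 1716 − 1153 = 563 varves formed after it.
Excluding 17 false varves: 563 − 17 = 546.
Counting back 546 years from 1912 CE places the tephra layer in 1912 − 546 = 1366 CE.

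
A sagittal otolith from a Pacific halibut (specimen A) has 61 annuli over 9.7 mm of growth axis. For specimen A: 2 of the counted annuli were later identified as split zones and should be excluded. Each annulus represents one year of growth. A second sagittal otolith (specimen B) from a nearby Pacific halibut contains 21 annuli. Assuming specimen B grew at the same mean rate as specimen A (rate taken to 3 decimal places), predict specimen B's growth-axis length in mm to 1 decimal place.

Specimen A: adjusted count: 61 − 2 = 59 annuli.
A: Mean rate = 9.7 mm / 59 years ≈ 0.164 mm per year.
Length of B = 0.164 × 21 = 3.4 mm.

3.4 mm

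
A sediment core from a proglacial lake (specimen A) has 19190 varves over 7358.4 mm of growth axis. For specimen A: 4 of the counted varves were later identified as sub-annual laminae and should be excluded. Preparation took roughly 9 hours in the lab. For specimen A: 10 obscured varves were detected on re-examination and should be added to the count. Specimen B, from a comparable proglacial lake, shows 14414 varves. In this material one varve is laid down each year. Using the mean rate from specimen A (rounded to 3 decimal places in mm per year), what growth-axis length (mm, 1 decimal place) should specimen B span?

5520.6 mm

Specimen A: correcting the raw count gives 19190 − 4 + 10 = 19196 true varves.
A: Mean rate = 7358.4 mm / 19196 years ≈ 0.383 mm/year.
B's length ≈ 0.383 × 14414 = 5520.6 mm.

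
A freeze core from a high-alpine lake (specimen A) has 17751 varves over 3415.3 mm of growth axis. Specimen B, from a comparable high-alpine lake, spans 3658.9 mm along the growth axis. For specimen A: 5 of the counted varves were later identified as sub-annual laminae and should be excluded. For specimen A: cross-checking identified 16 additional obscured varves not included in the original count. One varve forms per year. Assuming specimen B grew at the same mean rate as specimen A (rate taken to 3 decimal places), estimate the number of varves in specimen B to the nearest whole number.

19057 varves

Specimen A: correcting the raw count gives 17751 − 5 + 16 = 17762 true varves.
A: Mean rate = 3415.3 mm / 17762 years ≈ 0.192 mm/yr.
Specimen B: 3658.9 mm / 0.192 mm per year = 19056.77 years ≈ 19057 varves.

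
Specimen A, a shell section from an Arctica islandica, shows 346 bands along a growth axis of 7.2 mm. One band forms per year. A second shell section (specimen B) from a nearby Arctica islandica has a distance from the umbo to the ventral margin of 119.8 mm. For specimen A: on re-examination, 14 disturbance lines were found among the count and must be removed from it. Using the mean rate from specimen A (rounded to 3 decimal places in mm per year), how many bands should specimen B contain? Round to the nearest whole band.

5445 bands

Specimen A: correcting the raw count gives 346 − 14 = 332 true bands.
A: Mean rate = 7.2 mm / 332 years ≈ 0.022 mm/year.
Specimen B: 119.8 mm / 0.022 mm per year = 5445.45 years ≈ 5445 bands.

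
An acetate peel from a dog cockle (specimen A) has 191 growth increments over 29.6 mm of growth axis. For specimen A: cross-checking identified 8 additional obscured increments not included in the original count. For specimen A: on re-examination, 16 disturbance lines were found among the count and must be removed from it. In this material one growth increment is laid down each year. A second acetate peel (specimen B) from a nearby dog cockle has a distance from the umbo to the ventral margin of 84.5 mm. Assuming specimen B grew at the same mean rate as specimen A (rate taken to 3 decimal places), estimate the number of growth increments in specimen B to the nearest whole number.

522 growth increments

Specimen A: correcting the raw count gives 191 − 16 + 8 = 183 true growth increments.
A: Extension rate ≈ 29.6 / 183 = 0.162 mm/year.
For B, 84.5 / 0.162 = 521.60 years ≈ 522 growth increments.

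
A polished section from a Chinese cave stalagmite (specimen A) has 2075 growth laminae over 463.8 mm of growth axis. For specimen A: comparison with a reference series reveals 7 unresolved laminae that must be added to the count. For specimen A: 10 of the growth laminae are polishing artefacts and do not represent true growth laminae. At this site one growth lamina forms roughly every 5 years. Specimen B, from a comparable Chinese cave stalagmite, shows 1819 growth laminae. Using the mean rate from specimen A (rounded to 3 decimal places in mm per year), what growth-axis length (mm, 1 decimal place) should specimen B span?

Specimen A: after corrections the count is 2075 − 10 + 7 = 2072 growth laminae.
Specimen A: multiplying by 5 years per growth lamina: 2072 × 5 = 10360 years.
A: 463.8 mm over 10360 years gives 463.8 / 10360 ≈ 0.045 mm per year.
Specimen B: multiplying by 5 years per growth lamina: 1819 × 5 = 9095 years. For B, 0.045 mm/year × 9095 years = 409.3 mm.

409.3 mm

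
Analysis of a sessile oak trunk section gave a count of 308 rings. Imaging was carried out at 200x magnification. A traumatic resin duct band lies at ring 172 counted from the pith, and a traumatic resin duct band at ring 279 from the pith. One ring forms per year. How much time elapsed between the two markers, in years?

107 yr

The two markers are separated by 279 − 172 = 107 rings.
One ring per year makes the interval 107 years.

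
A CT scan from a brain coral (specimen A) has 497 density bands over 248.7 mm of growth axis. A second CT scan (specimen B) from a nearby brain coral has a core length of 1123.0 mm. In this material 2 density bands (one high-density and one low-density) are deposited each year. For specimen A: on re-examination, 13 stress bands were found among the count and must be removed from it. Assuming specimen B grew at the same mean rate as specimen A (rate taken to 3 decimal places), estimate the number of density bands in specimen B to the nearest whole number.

Specimen A: correcting the raw count gives 497 − 13 = 484 true density bands.
Specimen A: 484 density bands at 2 per year is 484 / 2 = 242 years.
A: Mean rate = 248.7 mm / 242 years ≈ 1.028 mm/yr.
Specimen B: 1123.0 mm / 1.028 mm per year = 1092.41 years; at 2 density bands per year that is 1092.41 × 2 ≈ 2185 density bands.

2185 density bands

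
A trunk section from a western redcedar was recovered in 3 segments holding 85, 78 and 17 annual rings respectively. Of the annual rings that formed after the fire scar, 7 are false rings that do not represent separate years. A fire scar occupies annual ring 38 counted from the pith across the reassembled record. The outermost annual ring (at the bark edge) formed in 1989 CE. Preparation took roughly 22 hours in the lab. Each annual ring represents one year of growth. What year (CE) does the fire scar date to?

1854 CE

Total annual rings = 85 + 78 + 17 = 180.
180 − 38 = 142 annual rings lie beyond the fire scar toward the bark edge.
142 − 7 false = 135 true annual rings after the fire scar.
Counting back 135 years from 1989 CE places the fire scar in 1989 − 135 = 1854 CE.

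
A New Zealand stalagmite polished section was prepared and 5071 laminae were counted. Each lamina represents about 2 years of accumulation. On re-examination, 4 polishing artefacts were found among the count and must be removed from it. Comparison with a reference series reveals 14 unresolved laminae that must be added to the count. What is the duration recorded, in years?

10162 yr

True lamina count = 5071 − 4 + 14 = 5081.
Multiplying by 2 years per lamina: 5081 × 2 = 10162 years.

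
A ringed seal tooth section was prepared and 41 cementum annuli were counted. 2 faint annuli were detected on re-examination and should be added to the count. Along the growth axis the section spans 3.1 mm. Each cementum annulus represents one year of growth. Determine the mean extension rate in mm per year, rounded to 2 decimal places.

Correcting the raw count gives 41 + 2 = 43 true cementum annuli.
Extension rate ≈ 3.1 / 43 = 0.07 mm per year.

0.07 mm per year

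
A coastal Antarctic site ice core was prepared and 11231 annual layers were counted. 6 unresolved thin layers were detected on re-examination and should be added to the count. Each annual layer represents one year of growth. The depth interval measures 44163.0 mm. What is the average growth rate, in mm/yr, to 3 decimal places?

3.930 mm/yr

True annual layer count = 11231 + 6 = 11237.
Mean rate = 44163.0 mm / 11237 years ≈ 3.930 mm/yr.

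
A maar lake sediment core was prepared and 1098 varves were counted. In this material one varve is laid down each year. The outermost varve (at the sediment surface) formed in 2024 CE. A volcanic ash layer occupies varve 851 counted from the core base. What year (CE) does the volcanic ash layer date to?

1098 − 851 = 247 varves lie beyond the volcanic ash layer toward the sediment surface.
The varve at the sediment surface is 2024 CE, so the volcanic ash layer dates to 2024 − 247 = 1777 CE.

1777 CE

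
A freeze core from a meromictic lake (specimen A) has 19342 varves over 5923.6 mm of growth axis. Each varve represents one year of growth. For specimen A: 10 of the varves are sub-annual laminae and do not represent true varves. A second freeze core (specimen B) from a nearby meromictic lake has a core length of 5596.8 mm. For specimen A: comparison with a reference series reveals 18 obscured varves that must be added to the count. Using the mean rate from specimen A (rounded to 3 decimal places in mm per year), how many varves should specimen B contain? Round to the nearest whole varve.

Specimen A: adjusted count: 19342 − 10 + 18 = 19350 varves.
A: Mean rate = 5923.6 mm / 19350 years ≈ 0.306 mm/year.
For B, 5596.8 / 0.306 = 18290.20 years ≈ 18290 varves.

18290 varves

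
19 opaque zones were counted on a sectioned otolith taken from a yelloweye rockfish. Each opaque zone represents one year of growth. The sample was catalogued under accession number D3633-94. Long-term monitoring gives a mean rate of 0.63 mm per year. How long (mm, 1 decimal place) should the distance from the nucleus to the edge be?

12.0 mm

The record spans 19 years at 0.63 mm per year.
Length ≈ 0.63 × 19 = 12.0 mm.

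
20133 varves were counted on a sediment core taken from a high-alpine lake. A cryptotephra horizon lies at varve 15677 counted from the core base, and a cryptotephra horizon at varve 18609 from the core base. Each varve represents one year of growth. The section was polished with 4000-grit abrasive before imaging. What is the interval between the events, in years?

2932 yr

The two markers are separated by 18609 − 15677 = 2932 varves.
One varve per year makes the interval 2932 years.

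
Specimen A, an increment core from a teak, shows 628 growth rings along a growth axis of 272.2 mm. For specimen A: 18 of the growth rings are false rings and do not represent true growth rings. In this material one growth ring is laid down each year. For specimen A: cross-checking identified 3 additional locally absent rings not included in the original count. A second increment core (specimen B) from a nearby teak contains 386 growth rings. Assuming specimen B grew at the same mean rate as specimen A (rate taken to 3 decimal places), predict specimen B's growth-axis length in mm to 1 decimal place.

Specimen A: adjusted count: 628 − 18 + 3 = 613 growth rings.
A: 272.2 mm over 613 years gives 272.2 / 613 ≈ 0.444 mm per year.
Length of B = 0.444 × 386 = 171.4 mm.

171.4 mm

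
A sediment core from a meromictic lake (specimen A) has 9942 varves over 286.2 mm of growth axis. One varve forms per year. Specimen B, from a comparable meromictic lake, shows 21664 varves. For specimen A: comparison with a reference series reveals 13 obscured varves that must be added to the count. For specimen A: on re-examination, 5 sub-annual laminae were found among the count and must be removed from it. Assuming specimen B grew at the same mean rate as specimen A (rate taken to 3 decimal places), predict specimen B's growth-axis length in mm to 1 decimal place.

628.3 mm

Specimen A: after corrections the count is 9942 − 5 + 13 = 9950 varves.
A: Mean rate = 286.2 mm / 9950 years ≈ 0.029 mm/yr.
B's length ≈ 0.029 × 21664 = 628.3 mm.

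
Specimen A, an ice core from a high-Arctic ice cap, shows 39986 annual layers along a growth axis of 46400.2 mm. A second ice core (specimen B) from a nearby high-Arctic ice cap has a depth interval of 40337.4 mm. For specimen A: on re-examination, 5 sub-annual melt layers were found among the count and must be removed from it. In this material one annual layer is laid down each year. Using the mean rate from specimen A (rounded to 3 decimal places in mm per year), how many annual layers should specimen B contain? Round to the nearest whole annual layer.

34744 annual layers

Specimen A: after corrections the count is 39986 − 5 = 39981 annual layers.
A: Mean rate = 46400.2 mm / 39981 years ≈ 1.161 mm/year.
B spans 40337.4 / 1.161 = 34743.67 years ≈ 34744 annual layers.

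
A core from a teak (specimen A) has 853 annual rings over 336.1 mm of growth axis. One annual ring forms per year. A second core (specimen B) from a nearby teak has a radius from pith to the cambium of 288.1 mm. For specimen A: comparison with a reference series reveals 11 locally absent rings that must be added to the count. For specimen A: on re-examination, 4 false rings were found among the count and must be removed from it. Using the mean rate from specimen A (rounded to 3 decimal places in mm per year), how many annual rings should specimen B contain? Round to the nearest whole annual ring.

Specimen A: true annual ring count = 853 − 4 + 11 = 860.
A: Mean rate = 336.1 mm / 860 years ≈ 0.391 mm per year.
For B, 288.1 / 0.391 = 736.83 years ≈ 737 annual rings.

737 annual rings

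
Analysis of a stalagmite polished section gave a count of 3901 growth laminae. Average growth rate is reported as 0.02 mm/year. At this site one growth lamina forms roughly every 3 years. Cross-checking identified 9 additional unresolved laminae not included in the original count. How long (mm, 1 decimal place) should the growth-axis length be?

234.6 mm

Adjusted count: 3901 + 9 = 3910 growth laminae.
3910 growth laminae at 3 years each span 3910 × 3 = 11730 years.
Length ≈ 0.02 × 11730 = 234.6 mm.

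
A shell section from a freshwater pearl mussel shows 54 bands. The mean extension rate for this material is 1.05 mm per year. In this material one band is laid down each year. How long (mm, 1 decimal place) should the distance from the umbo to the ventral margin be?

56.7 mm

The record spans 54 years at 1.05 mm per year.
54 years at 1.05 mm/year gives 1.05 × 54 = 56.7 mm.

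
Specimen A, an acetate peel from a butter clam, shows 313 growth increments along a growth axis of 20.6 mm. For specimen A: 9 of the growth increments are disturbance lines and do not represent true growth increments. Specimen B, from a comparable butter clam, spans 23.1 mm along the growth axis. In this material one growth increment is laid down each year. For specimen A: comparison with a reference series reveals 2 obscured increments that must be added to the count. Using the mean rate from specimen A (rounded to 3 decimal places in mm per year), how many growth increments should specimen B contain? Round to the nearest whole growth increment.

345 growth increments

Specimen A: correcting the raw count gives 313 − 9 + 2 = 306 true growth increments.
A: Extension rate ≈ 20.6 / 306 = 0.067 mm per year.
Specimen B: 23.1 mm / 0.067 mm per year = 344.78 years ≈ 345 growth increments.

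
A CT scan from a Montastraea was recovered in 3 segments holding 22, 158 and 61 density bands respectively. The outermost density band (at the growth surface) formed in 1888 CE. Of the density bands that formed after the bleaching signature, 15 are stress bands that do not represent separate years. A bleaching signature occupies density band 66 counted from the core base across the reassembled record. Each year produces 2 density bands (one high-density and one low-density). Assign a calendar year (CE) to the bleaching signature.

1808 CE

Total density bands = 22 + 158 + 61 = 241.
The bleaching signature sits at density band 66 from the core base, so 241 − 66 = 175 density bands formed after it.
Excluding 15 false density bands: 175 − 15 = 160.
With 2 density bands per year, 160 / 2 = 80 years.
The density band at the growth surface is 1888 CE, so the bleaching signature dates to 1888 − 80 = 1808 CE.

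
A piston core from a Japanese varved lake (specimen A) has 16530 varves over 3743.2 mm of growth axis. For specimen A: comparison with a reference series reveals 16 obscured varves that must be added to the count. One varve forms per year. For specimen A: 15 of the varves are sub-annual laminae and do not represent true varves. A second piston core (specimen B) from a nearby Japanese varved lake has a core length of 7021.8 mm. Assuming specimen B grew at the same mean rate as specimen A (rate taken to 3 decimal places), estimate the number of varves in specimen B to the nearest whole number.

31070 varves

Specimen A: true varve count = 16530 − 15 + 16 = 16531.
A: Mean rate = 3743.2 mm / 16531 years ≈ 0.226 mm/yr.
Specimen B: 7021.8 mm / 0.226 mm per year = 31069.91 years ≈ 31070 varves.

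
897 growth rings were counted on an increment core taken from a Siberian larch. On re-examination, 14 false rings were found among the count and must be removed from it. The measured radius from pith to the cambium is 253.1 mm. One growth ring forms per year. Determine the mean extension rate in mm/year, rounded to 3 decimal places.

Adjusted count: 897 − 14 = 883 growth rings.
253.1 mm over 883 years gives 253.1 / 883 ≈ 0.287 mm/year.

0.287 mm/year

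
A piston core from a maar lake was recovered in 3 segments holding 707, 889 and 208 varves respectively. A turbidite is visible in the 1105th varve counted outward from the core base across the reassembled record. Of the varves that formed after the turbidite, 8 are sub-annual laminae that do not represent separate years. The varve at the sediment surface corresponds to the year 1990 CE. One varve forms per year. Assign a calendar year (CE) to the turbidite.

Total varves = 707 + 889 + 208 = 1804.
1804 − 1105 = 699 varves lie beyond the turbidite toward the sediment surface.
699 − 8 false = 691 true varves after the turbidite.
1990 − 691 = 1299 CE.

1299 CE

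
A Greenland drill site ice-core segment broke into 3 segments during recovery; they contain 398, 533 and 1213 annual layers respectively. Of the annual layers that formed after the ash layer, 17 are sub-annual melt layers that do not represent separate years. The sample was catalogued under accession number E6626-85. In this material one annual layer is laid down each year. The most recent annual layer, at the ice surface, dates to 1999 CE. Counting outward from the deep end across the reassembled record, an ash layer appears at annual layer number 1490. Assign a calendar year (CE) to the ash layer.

Total annual layers = 398 + 533 + 1213 = 2144.
The ash layer sits at annual layer 1490 from the deep end, so 2144 − 1490 = 654 annual layers formed after it.
Removing the 17 false annual layers leaves 654 − 17 = 637 true annual layers beyond the ash layer.
The annual layer at the ice surface is 1999 CE, so the ash layer dates to 1999 − 637 = 1362 CE.

1362 CE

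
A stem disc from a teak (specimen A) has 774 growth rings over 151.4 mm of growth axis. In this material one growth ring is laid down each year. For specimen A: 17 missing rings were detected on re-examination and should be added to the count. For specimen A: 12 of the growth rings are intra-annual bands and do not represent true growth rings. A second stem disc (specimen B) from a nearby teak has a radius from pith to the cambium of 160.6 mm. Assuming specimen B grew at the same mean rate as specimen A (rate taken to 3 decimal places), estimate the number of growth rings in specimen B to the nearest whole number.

Specimen A: after corrections the count is 774 − 12 + 17 = 779 growth rings.
A: Mean rate = 151.4 mm / 779 years ≈ 0.194 mm/year.
B spans 160.6 / 0.194 = 827.84 years ≈ 828 growth rings.

828 growth rings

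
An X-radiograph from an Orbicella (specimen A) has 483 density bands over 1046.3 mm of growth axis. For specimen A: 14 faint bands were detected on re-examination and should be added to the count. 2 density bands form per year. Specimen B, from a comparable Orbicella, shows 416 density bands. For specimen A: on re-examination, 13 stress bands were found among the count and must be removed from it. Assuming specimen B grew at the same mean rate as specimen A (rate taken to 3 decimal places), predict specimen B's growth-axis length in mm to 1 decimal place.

899.4 mm

Specimen A: adjusted count: 483 − 13 + 14 = 484 density bands.
Specimen A: with 2 density bands per year, 484 / 2 = 242 years.
A: 1046.3 mm over 242 years gives 1046.3 / 242 ≈ 4.324 mm/yr.
Specimen B: with 2 density bands per year, 416 / 2 = 208 years. Length of B = 4.324 × 208 = 899.4 mm.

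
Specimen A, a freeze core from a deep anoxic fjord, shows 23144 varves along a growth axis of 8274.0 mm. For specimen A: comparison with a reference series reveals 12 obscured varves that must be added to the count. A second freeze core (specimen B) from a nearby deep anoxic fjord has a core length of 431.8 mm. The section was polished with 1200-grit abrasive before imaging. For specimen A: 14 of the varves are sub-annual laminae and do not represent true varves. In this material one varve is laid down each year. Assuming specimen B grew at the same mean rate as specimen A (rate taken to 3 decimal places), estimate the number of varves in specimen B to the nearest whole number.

Specimen A: adjusted count: 23144 − 14 + 12 = 23142 varves.
A: Extension rate ≈ 8274.0 / 23142 = 0.358 mm per year.
Specimen B: 431.8 mm / 0.358 mm per year = 1206.15 years ≈ 1206 varves.

1206 varves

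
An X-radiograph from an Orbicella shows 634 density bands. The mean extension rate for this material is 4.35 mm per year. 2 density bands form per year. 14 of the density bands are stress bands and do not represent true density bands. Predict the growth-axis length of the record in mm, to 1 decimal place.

True density band count = 634 − 14 = 620.
Dividing by 2 density bands per year: 620 / 2 = 310 years.
310 years at 4.35 mm/year gives 4.35 × 310 = 1348.5 mm.

1348.5 mm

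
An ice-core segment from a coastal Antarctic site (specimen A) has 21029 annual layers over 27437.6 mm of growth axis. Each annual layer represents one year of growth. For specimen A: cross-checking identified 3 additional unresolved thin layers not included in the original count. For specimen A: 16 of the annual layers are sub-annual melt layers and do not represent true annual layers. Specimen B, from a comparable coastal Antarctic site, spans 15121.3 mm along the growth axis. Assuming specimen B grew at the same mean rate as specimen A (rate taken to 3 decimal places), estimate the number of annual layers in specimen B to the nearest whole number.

Specimen A: adjusted count: 21029 − 16 + 3 = 21016 annual layers.
A: 27437.6 mm over 21016 years gives 27437.6 / 21016 ≈ 1.306 mm/yr.
B spans 15121.3 / 1.306 = 11578.33 years ≈ 11578 annual layers.

11578 annual layers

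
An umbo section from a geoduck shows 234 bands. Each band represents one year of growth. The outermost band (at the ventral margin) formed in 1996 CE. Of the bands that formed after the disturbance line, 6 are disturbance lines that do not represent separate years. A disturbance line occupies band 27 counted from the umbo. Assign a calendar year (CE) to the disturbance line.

1795 CE

The disturbance line sits at band 27 from the umbo, so 234 − 27 = 207 bands formed after it.
Removing the 6 false bands leaves 207 − 6 = 201 true bands beyond the disturbance line.
Counting back 201 years from 1996 CE places the disturbance line in 1996 − 201 = 1795 CE.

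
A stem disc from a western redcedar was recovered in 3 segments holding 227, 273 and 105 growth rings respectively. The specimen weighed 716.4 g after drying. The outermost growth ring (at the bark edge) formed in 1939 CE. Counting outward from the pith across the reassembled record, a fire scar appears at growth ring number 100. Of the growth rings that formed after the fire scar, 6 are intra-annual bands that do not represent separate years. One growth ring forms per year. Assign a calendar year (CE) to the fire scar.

Total growth rings = 227 + 273 + 105 = 605.
Between growth ring 100 and the bark edge there are 605 − 100 = 505 growth rings.
Removing the 6 false growth rings leaves 505 − 6 = 499 true growth rings beyond the fire scar.
Counting back 499 years from 1939 CE places the fire scar in 1939 − 499 = 1440 CE.

1440 CE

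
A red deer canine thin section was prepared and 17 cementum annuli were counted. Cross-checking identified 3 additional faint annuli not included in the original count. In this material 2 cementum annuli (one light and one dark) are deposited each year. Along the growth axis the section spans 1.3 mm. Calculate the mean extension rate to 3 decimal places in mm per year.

True cementum annulus count = 17 + 3 = 20.
With 2 cementum annuli per year, 20 / 2 = 10 years.
Mean rate = 1.3 mm / 10 years ≈ 0.130 mm per year.

0.130 mm per year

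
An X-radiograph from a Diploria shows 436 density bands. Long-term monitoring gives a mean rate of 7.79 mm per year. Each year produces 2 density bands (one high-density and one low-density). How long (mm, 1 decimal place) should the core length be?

1698.2 mm

Dividing by 2 density bands per year: 436 / 2 = 218 years.
Length ≈ 7.79 × 218 = 1698.2 mm.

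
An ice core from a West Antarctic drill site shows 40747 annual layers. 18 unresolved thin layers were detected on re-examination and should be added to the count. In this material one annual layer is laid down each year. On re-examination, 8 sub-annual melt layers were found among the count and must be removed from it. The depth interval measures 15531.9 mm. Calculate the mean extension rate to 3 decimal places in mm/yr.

0.381 mm/yr

Correcting the raw count gives 40747 − 8 + 18 = 40757 true annual layers.
Extension rate ≈ 15531.9 / 40757 = 0.381 mm/yr.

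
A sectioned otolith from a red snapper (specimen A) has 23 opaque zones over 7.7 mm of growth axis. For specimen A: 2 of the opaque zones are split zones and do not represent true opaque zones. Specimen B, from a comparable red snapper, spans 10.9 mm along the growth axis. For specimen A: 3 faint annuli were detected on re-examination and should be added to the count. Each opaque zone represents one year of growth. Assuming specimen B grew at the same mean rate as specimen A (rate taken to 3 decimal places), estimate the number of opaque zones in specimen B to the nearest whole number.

Specimen A: adjusted count: 23 − 2 + 3 = 24 opaque zones.
A: Extension rate ≈ 7.7 / 24 = 0.321 mm/yr.
For B, 10.9 / 0.321 = 33.96 years ≈ 34 opaque zones.

34 opaque zones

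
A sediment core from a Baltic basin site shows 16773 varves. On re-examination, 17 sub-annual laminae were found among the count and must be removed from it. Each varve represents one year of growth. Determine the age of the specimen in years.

16756 years

After corrections the count is 16773 − 17 = 16756 varves.
At one varve per year, that is 16756 years.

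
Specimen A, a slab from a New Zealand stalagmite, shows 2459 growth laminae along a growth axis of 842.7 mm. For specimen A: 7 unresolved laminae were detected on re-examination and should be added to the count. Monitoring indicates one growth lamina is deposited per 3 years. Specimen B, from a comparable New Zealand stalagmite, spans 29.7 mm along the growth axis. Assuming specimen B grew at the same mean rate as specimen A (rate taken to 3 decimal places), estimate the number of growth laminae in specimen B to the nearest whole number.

87 growth laminae

Specimen A: adjusted count: 2459 + 7 = 2466 growth laminae.
Specimen A: 2466 growth laminae at 3 years each span 2466 × 3 = 7398 years.
A: Extension rate ≈ 842.7 / 7398 = 0.114 mm/year.
For B, 29.7 / 0.114 = 260.53 years; at 3 years per growth lamina that is 260.53 / 3 ≈ 87 growth laminae.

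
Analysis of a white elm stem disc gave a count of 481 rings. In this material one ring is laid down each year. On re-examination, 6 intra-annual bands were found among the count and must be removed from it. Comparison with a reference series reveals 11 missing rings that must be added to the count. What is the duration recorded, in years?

Adjusted count: 481 − 6 + 11 = 486 rings.
At one ring per year, that is 486 years.

486 yr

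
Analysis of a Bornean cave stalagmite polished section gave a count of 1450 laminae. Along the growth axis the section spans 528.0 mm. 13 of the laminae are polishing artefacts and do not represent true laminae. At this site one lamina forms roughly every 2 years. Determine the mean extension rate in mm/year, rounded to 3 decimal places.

0.184 mm/year

True lamina count = 1450 − 13 = 1437.
At 2 years per lamina, 1437 × 2 = 2874 years.
528.0 mm over 2874 years gives 528.0 / 2874 ≈ 0.184 mm/year.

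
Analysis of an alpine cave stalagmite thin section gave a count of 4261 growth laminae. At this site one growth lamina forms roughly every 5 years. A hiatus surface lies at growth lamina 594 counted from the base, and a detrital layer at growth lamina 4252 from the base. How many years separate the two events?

18290 yr

4252 − 594 = 3658 growth laminae lie between the two events.
3658 growth laminae at 5 years each span 3658 × 5 = 18290 years.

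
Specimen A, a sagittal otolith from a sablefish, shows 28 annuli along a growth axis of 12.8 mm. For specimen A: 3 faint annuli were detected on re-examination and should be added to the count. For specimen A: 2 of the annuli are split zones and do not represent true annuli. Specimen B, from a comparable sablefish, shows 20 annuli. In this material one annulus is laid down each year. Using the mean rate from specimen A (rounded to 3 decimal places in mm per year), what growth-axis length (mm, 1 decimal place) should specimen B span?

Specimen A: adjusted count: 28 − 2 + 3 = 29 annuli.
A: Extension rate ≈ 12.8 / 29 = 0.441 mm per year.
Length of B = 0.441 × 20 = 8.8 mm.

8.8 mm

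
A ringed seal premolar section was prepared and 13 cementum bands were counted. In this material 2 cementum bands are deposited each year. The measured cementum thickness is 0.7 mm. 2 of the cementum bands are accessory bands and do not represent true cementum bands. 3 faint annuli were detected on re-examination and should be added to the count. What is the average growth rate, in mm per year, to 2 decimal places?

True cementum band count = 13 − 2 + 3 = 14.
14 cementum bands at 2 per year is 14 / 2 = 7 years.
0.7 mm over 7 years gives 0.7 / 7 ≈ 0.10 mm per year.

0.10 mm per year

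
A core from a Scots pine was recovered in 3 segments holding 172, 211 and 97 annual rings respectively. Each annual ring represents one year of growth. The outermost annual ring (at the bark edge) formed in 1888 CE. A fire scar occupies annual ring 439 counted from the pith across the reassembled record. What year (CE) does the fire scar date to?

1847 CE

Total annual rings = 172 + 211 + 97 = 480.
The fire scar sits at annual ring 439 from the pith, so 480 − 439 = 41 annual rings formed after it.
The annual ring at the bark edge is 1888 CE, so the fire scar dates to 1888 − 41 = 1847 CE.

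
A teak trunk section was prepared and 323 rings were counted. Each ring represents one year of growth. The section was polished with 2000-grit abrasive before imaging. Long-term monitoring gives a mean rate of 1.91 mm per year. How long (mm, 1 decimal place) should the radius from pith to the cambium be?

616.9 mm

The record spans 323 years at 1.91 mm per year.
Predicted length = 1.91 mm/year × 323 years = 616.9 mm.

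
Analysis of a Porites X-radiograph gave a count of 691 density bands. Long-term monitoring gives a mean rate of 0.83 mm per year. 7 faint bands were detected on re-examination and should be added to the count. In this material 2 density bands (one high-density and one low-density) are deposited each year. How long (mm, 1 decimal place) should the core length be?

Adjusted count: 691 + 7 = 698 density bands.
Dividing by 2 density bands per year: 698 / 2 = 349 years.
Predicted length = 0.83 mm/year × 349 years = 289.7 mm.

289.7 mm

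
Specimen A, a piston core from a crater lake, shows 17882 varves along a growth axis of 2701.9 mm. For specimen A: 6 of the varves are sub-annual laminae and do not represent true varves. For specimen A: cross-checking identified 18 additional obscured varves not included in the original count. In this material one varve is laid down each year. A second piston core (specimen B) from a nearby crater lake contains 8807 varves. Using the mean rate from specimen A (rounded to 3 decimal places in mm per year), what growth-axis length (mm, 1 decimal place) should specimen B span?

1329.9 mm

Specimen A: adjusted count: 17882 − 6 + 18 = 17894 varves.
A: 2701.9 mm over 17894 years gives 2701.9 / 17894 ≈ 0.151 mm/yr.
For B, 0.151 mm/year × 8807 years = 1329.9 mm.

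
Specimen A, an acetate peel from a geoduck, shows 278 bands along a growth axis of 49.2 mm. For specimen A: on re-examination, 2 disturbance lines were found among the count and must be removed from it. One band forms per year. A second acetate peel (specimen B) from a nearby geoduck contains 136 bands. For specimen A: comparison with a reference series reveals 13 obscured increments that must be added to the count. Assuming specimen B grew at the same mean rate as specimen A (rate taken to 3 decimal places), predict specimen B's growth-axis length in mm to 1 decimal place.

23.1 mm

Specimen A: adjusted count: 278 − 2 + 13 = 289 bands.
A: Mean rate = 49.2 mm / 289 years ≈ 0.170 mm per year.
For B, 0.170 mm/year × 136 years = 23.1 mm.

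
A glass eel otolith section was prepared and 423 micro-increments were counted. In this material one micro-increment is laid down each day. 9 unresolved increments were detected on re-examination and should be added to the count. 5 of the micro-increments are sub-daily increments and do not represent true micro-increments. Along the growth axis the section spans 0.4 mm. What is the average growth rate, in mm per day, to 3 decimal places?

Adjusted count: 423 − 5 + 9 = 427 micro-increments.
Extension rate ≈ 0.4 / 427 = 0.001 mm per day.

0.001 mm per day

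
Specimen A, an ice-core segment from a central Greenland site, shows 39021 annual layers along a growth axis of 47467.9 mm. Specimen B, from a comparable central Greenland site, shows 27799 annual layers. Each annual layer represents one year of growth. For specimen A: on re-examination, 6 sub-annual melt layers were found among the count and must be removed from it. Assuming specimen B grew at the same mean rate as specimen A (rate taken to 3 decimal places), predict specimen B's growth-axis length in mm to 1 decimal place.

33831.4 mm

Specimen A: true annual layer count = 39021 − 6 = 39015.
A: Mean rate = 47467.9 mm / 39015 years ≈ 1.217 mm per year.
Length of B = 1.217 × 27799 = 33831.4 mm.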